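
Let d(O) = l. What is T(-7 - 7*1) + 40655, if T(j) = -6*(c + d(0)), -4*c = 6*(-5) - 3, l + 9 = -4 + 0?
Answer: 81367/2 ≈ 40684.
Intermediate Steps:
l = -13 (l = -9 + (-4 + 0) = -9 - 4 = -13)
c = 33/4 (c = -(6*(-5) - 3)/4 = -(-30 - 3)/4 = -¼*(-33) = 33/4 ≈ 8.2500)
d(O) = -13
T(j) = 57/2 (T(j) = -6*(33/4 - 13) = -6*(-19/4) = 57/2)
T(-7 - 7*1) + 40655 = 57/2 + 40655 = 81367/2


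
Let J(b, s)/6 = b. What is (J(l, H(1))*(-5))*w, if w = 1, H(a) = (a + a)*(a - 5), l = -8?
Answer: 240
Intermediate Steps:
H(a) = 2*a*(-5 + a) (H(a) = (2*a)*(-5 + a) = 2*a*(-5 + a))
J(b, s) = 6*b
(J(l, H(1))*(-5))*w = ((6*(-8))*(-5))*1 = -48*(-5)*1 = 240*1 = 240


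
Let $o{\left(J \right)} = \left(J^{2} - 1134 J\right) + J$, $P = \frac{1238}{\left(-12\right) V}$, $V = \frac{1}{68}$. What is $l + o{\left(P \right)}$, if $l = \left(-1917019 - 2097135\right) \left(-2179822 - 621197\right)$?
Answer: $\frac{101194009075804}{9} \approx 1.1244 \cdot 10^{13}$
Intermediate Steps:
$V = \frac{1}{68} \approx 0.014706$
$l = 11243721622926$ ($l = \left(-4014154\right) \left(-2801019\right) = 11243721622926$)
$P = - \frac{21046}{3}$ ($P = \frac{1238}{\left(-12\right) \frac{1}{68}} = \frac{1238}{- \frac{3}{17}} = 1238 \left(- \frac{17}{3}\right) = - \frac{21046}{3} \approx -7015.3$)
$o{\left(J \right)} = J^{2} - 1133 J$
$l + o{\left(P \right)} = 11243721622926 - \frac{21046 \left(-1133 - \frac{21046}{3}\right)}{3} = 11243721622926 - - \frac{514469470}{9} = 11243721622926 + \frac{514469470}{9} = \frac{101194009075804}{9}$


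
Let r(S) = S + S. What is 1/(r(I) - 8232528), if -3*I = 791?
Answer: -3/24699166 ≈ -1.2146e-7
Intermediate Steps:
I = -791/3 (I = -⅓*791 = -791/3 ≈ -263.67)
r(S) = 2*S
1/(r(I) - 8232528) = 1/(2*(-791/3) - 8232528) = 1/(-1582/3 - 8232528) = 1/(-24699166/3) = -3/24699166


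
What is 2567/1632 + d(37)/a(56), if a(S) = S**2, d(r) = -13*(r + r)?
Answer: 1489/1176 ≈ 1.2662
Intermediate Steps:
d(r) = -26*r
2567/1632 + d(37)/a(56) = 2567/1632 + (-26*37)/(56**2) = 2567*(1/1632) - 962/3136 = 151/96 - 962*1/3136 = 151/96 - 481/1568 = 1489/1176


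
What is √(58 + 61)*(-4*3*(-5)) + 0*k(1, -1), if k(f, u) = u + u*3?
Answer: 60*√119 ≈ 654.52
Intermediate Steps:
k(f, u) = 4*u (k(f, u) = u + 3*u = 4*u)
√(58 + 61)*(-4*3*(-5)) + 0*k(1, -1) = √(58 + 61)*(-4*3*(-5)) + 0*(4*(-1)) = √119*(-12*(-5)) + 0*(-4) = √119*60 + 0 = 60*√119 + 0 = 60*√119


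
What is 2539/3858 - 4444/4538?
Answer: -2811485/8753802 ≈ -0.32117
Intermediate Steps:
2539/3858 - 4444/4538 = 2539*(1/3858) - 4444*1/4538 = 2539/3858 - 2222/2269 = -2811485/8753802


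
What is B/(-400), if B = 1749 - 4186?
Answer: 2437/400 ≈ 6.0925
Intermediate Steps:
B = -2437
B/(-400) = -2437/(-400) = -2437*(-1/400) = 2437/400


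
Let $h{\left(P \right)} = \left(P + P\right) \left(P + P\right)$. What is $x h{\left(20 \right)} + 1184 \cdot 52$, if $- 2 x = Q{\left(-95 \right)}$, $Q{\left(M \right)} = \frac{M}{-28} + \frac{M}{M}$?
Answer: $\frac{406376}{7} \approx 58054.0$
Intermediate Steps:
$Q{\left(M \right)} = 1 - \frac{M}{28}$ ($Q{\left(M \right)} = M \left(- \frac{1}{28}\right) + 1 = - \frac{M}{28} + 1 = 1 - \frac{M}{28}$)
$h{\left(P \right)} = 4 P^{2}$ ($h{\left(P \right)} = 2 P 2 P = 4 P^{2}$)
$x = - \frac{123}{56}$ ($x = - \frac{1 - - \frac{95}{28}}{2} = - \frac{1 + \frac{95}{28}}{2} = \left(- \frac{1}{2}\right) \frac{123}{28} = - \frac{123}{56} \approx -2.1964$)
$x h{\left(20 \right)} + 1184 \cdot 52 = - \frac{123 \cdot 4 \cdot 20^{2}}{56} + 1184 \cdot 52 = - \frac{123 \cdot 4 \cdot 400}{56} + 61568 = \left(- \frac{123}{56}\right) 1600 + 61568 = - \frac{24600}{7} + 61568 = \frac{406376}{7}$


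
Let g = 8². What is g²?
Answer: 4096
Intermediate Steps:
g = 64
g² = 64² = 4096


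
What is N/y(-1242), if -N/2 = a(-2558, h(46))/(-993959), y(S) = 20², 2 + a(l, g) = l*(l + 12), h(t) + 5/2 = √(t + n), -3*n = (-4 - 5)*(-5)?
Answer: 3256333/99395900 ≈ 0.032761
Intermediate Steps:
n = -15 (n = -(-4 - 5)*(-5)/3 = -(-3)*(-5) = -⅓*45 = -15)
h(t) = -5/2 + √(-15 + t) (h(t) = -5/2 + √(t - 15) = -5/2 + √(-15 + t))
a(l, g) = -2 + l*(12 + l) (a(l, g) = -2 + l*(l + 12) = -2 + l*(12 + l))
y(S) = 400
N = 13025332/993959 (N = -2*(-2 + (-2558)² + 12*(-2558))/(-993959) = -2*(-2 + 6543364 - 30696)*(-1)/993959 = -13025332*(-1)/993959 = -2*(-6512666/993959) = 13025332/993959 ≈ 13.104)
N/y(-1242) = (13025332/993959)/400 = (13025332/993959)*(1/400) = 3256333/99395900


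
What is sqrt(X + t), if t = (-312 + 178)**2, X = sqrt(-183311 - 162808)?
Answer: sqrt(17956 + I*sqrt(346119)) ≈ 134.02 + 2.195*I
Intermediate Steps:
X = I*sqrt(346119) (X = sqrt(-346119) = I*sqrt(346119) ≈ 588.32*I)
t = 17956 (t = (-134)**2 = 17956)
sqrt(X + t) = sqrt(I*sqrt(346119) + 17956) = sqrt(17956 + I*sqrt(346119))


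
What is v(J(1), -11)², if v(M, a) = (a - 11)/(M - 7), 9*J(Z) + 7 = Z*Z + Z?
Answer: 9801/1156 ≈ 8.4784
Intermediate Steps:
J(Z) = -7/9 + Z/9 + Z²/9 (J(Z) = -7/9 + (Z*Z + Z)/9 = -7/9 + (Z² + Z)/9 = -7/9 + (Z + Z²)/9 = -7/9 + (Z/9 + Z²/9) = -7/9 + Z/9 + Z²/9)
v(M, a) = (-11 + a)/(-7 + M)
v(J(1), -11)² = ((-11 - 11)/(-7 + (-7/9 + (⅑)*1 + (⅑)*1²)))² = (-22/(-7 + (-7/9 + ⅑ + (⅑)*1)))² = (-22/(-7 + (-7/9 + ⅑ + ⅑)))² = (-22/(-7 - 5/9))² = (-22/(-68/9))² = (-9/68*(-22))² = (99/34)² = 9801/1156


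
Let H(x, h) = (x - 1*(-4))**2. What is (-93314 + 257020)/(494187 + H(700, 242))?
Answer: 163706/989803 ≈ 0.16539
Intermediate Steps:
H(x, h) = (4 + x)**2 (H(x, h) = (x + 4)**2 = (4 + x)**2)
(-93314 + 257020)/(494187 + H(700, 242)) = (-93314 + 257020)/(494187 + (4 + 700)**2) = 163706/(494187 + 704**2) = 163706/(494187 + 495616) = 163706/989803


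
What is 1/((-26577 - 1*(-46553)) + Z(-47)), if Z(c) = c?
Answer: 1/19929 ≈ 5.0178e-5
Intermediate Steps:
1/((-26577 - 1*(-46553)) + Z(-47)) = 1/((-26577 - 1*(-46553)) - 47) = 1/((-26577 + 46553) - 47) = 1/(19976 - 47) = 1/19929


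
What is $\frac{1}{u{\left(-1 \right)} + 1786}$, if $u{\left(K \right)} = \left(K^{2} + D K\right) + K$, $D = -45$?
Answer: $\frac{1}{1831} \approx 0.00054615$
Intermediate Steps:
$u{\left(K \right)} = K^{2} - 44 K$ ($u{\left(K \right)} = \left(K^{2} - 45 K\right) + K = K^{2} - 44 K$)
$\frac{1}{u{\left(-1 \right)} + 1786} = \frac{1}{- (-44 - 1) + 1786} = \frac{1}{\left(-1\right) \left(-45\right) + 1786} = \frac{1}{45 + 1786} = \frac{1}{1831}$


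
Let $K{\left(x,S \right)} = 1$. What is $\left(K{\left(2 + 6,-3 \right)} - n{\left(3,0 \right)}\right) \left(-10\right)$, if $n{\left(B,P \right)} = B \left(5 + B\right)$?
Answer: $230$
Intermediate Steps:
$\left(K{\left(2 + 6,-3 \right)} - n{\left(3,0 \right)}\right) \left(-10\right) = \left(1 - 3 \left(5 + 3\right)\right) \left(-10\right) = \left(1 - 3 \cdot 8\right) \left(-10\right) = \left(1 - 24\right) \left(-10\right) = \left(-23\right) \left(-10\right) = 230$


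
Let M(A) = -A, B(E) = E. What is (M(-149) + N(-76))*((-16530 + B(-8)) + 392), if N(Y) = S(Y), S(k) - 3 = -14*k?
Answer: -19633536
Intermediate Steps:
S(k) = 3 - 14*k
N(Y) = 3 - 14*Y
(M(-149) + N(-76))*((-16530 + B(-8)) + 392) = (-1*(-149) + (3 - 14*(-76)))*((-16530 - 8) + 392) = (149 + (3 + 1064))*(-16538 + 392) = (149 + 1067)*(-16146) = 1216*(-16146) = -19633536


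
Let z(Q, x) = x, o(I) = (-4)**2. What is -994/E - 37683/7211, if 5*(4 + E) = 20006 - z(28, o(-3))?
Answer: -78836818/14400367 ≈ -5.4746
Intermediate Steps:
o(I) = 16
E = 3994 (E = -4 + (20006 - 1*16)/5 = -4 + (20006 - 16)/5 = -4 + (1/5)*19990 = -4 + 3998 = 3994)
-994/E - 37683/7211 = -994/3994 - 37683/7211 = -994*1/3994 - 37683*1/7211 = -497/1997 - 37683/7211 = -78836818/14400367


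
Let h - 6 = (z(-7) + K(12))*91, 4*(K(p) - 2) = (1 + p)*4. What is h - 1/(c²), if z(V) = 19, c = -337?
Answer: 352063899/113569 ≈ 3100.0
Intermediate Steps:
K(p) = 3 + p (K(p) = 2 + ((1 + p)*4)/4 = 2 + (4 + 4*p)/4 = 2 + (1 + p) = 3 + p)
h = 3100 (h = 6 + (19 + (3 + 12))*91 = 6 + (19 + 15)*91 = 6 + 34*91 = 6 + 3094 = 3100)
h - 1/(c²) = 3100 - 1/((-337)²) = 3100 - 1/113569 = 352063899/113569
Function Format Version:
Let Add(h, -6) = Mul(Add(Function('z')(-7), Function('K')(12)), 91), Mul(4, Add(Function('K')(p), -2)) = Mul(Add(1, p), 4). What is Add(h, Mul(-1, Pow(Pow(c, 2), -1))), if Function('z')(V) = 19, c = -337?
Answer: Rational(352063899, 113569) ≈ 3100.0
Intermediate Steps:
Function('K')(p) = Add(3, p) (Function('K')(p) = Add(2, Mul(Rational(1, 4), Mul(Add(1, p), 4))) = Add(2, Mul(Rational(1, 4), Add(4, Mul(4, p)))) = Add(2, Add(1, p)) = Add(3, p))
h = 3100 (h = Add(6, Mul(Add(19, Add(3, 12)), 91)) = Add(6, Mul(Add(19, 15), 91)) = Add(6, Mul(34, 91)) = Add(6, 3094) = 3100)
Add(h, Mul(-1, Pow(Pow(c, 2), -1))) = Add(3100, Mul(-1, Pow(Pow(-337, 2), -1))) = Add(3100, Mul(-1, Pow(113569, -1))) = Add(3100, Mul(-1, Rational(1, 113569))) = Add(3100, Rational(-1, 113569)) = Rational(352063899, 113569)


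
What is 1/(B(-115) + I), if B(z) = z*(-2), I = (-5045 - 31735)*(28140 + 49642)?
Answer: -1/2860821730 ≈ -3.4955e-10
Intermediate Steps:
I = -2860821960 (I = -36780*77782 = -2860821960)
B(z) = -2*z
1/(B(-115) + I) = 1/(-2*(-115) - 2860821960) = 1/(230 - 2860821960) = 1/(-2860821730) = -1/2860821730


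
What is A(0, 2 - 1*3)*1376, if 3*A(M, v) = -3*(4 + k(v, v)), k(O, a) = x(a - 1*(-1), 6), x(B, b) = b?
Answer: -13760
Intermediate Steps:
k(O, a) = 6
A(M, v) = -10 (A(M, v) = (-3*(4 + 6))/3 = (-3*10)/3 = (⅓)*(-30) = -10)
A(0, 2 - 1*3)*1376 = -10*1376 = -13760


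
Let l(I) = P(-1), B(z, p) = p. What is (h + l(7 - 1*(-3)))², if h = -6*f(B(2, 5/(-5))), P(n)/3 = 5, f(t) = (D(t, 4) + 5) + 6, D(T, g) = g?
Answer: 5625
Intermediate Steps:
f(t) = 15 (f(t) = (4 + 5) + 6 = 9 + 6 = 15)
P(n) = 15 (P(n) = 3*5 = 15)
l(I) = 15
h = -90 (h = -6*15 = -90)
(h + l(7 - 1*(-3)))² = (-90 + 15)² = (-75)² = 5625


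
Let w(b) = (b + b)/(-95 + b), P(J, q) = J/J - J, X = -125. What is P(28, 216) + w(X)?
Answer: -569/22 ≈ -25.864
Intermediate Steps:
P(J, q) = 1 - J
w(b) = 2*b/(-95 + b) (w(b) = (2*b)/(-95 + b) = 2*b/(-95 + b))
P(28, 216) + w(X) = (1 - 1*28) + 2*(-125)/(-95 - 125) = (1 - 28) + 2*(-125)/(-220) = -27 + 2*(-125)*(-1/220) = -27 + 25/22 = -569/22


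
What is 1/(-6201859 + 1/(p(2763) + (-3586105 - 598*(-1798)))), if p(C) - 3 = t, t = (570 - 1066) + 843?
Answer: -2510551/15570083314310 ≈ -1.6124e-7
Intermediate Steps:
t = 347 (t = -496 + 843 = 347)
p(C) = 350 (p(C) = 3 + 347 = 350)
1/(-6201859 + 1/(p(2763) + (-3586105 - 598*(-1798)))) = 1/(-6201859 + 1/(350 + (-3586105 - 598*(-1798)))) = 1/(-6201859 + 1/(350 + (-3586105 + 1075204))) = 1/(-6201859 + 1/(350 - 2510901)) = 1/(-6201859 + 1/(-2510551)) = 1/(-6201859 - 1/2510551) = 1/(-15570083314310/2510551) = -2510551/15570083314310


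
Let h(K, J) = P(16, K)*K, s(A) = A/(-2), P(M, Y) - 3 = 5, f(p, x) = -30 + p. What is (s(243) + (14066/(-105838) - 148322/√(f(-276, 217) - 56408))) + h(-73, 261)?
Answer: -74682775/105838 + 74161*I*√56714/28357 ≈ -705.63 + 622.82*I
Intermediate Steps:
P(M, Y) = 8 (P(M, Y) = 3 + 5 = 8)
s(A) = -A/2 (s(A) = A*(-½) = -A/2)
h(K, J) = 8*K
(s(243) + (14066/(-105838) - 148322/√(f(-276, 217) - 56408))) + h(-73, 261) = (-½*243 + (14066/(-105838) - 148322/√((-30 - 276) - 56408))) + 8*(-73) = (-243/2 + (14066*(-1/105838) - 148322/√(-306 - 56408))) - 584 = (-243/2 + (-7033/52919 - 148322*(-I*√56714/56714))) - 584 = (-243/2 + (-7033/52919 - (-74161)*I*√56714/28357)) - 584 = (-243/2 + (-7033/52919 + 74161*I*√56714/28357)) - 584 = (-12873383/105838 + 74161*I*√56714/28357) - 584 = -74682775/105838 + 74161*I*√56714/28357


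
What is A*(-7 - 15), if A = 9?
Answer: -198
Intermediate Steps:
A*(-7 - 15) = 9*(-7 - 15) = 9*(-22) = -198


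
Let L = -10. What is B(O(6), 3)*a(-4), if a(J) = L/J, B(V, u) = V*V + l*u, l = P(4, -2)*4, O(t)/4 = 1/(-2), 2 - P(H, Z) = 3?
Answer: -20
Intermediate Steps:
P(H, Z) = -1 (P(H, Z) = 2 - 1*3 = 2 - 3 = -1)
O(t) = -2 (O(t) = 4/(-2) = 4*(-½) = -2)
l = -4 (l = -1*4 = -4)
B(V, u) = V² - 4*u (B(V, u) = V*V - 4*u = V² - 4*u)
a(J) = -10/J
B(O(6), 3)*a(-4) = ((-2)² - 4*3)*(-10/(-4)) = (4 - 12)*(-10*(-¼)) = -8*5/2 = -20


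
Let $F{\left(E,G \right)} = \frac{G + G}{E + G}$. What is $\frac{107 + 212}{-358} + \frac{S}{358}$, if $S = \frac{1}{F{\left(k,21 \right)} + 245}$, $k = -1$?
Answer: $- \frac{788239}{884618} \approx -0.89105$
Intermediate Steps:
$F{\left(E,G \right)} = \frac{2 G}{E + G}$
$S = \frac{10}{2471}$ ($S = \frac{1}{2 \cdot 21 \frac{1}{-1 + 21} + 245} = \frac{1}{2 \cdot 21 \cdot \frac{1}{20} + 245} = \frac{1}{\frac{21}{10} + 245} = \frac{1}{\frac{2471}{10}} = \frac{10}{2471} \approx 0.0040469$)
$\frac{107 + 212}{-358} + \frac{S}{358} = \frac{107 + 212}{-358} + \frac{10}{2471 \cdot 358} = 319 \left(- \frac{1}{358}\right) + \frac{10}{2471} \cdot \frac{1}{358} = - \frac{319}{358} + \frac{5}{442309} = - \frac{788239}{884618}$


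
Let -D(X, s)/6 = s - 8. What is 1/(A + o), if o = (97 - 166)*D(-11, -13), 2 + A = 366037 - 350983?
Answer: 1/6358 ≈ 0.00015728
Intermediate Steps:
A = 15052 (A = -2 + (366037 - 350983) = -2 + 15054 = 15052)
D(X, s) = 48 - 6*s (D(X, s) = -6*(s - 8) = -6*(-8 + s) = 48 - 6*s)
o = -8694 (o = (97 - 166)*(48 - 6*(-13)) = -69*(48 + 78) = -69*126 = -8694)
1/(A + o) = 1/(15052 - 8694) = 1/6358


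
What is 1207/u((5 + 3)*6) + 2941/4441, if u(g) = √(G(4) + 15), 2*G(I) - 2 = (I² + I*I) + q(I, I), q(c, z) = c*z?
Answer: 2941/4441 + 1207*√10/20 ≈ 191.51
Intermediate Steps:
G(I) = 1 + 3*I²/2 (G(I) = 1 + ((I² + I*I) + I*I)/2 = 1 + ((I² + I²) + I²)/2 = 1 + (2*I² + I²)/2 = 1 + (3*I²)/2 = 1 + 3*I²/2)
u(g) = 2*√10 (u(g) = √((1 + (3/2)*4²) + 15) = √((1 + (3/2)*16) + 15) = √((1 + 24) + 15) = √(25 + 15) = √40 = 2*√10)
1207/u((5 + 3)*6) + 2941/4441 = 1207/((2*√10)) + 2941/4441 = 1207*(√10/20) + 2941*(1/4441) = 1207*√10/20 + 2941/4441 = 2941/4441 + 1207*√10/20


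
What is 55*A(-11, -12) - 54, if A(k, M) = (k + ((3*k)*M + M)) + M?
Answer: 19801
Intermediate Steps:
A(k, M) = k + 2*M + 3*M*k (A(k, M) = (k + (3*M*k + M)) + M = (k + (M + 3*M*k)) + M = (M + k + 3*M*k) + M = k + 2*M + 3*M*k)
55*A(-11, -12) - 54 = 55*(-11 + 2*(-12) + 3*(-12)*(-11)) - 54 = 55*(-11 - 24 + 396) - 54 = 55*361 - 54 = 19855 - 54 = 19801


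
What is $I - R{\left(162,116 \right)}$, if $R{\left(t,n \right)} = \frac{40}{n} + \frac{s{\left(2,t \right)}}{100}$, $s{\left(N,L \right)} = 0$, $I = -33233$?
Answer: $- \frac{963767}{29} \approx -33233.0$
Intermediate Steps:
$R{\left(t,n \right)} = \frac{40}{n}$ ($R{\left(t,n \right)} = \frac{40}{n} + \frac{0}{100} = \frac{40}{n} + 0 \cdot \frac{1}{100} = \frac{40}{n} + 0 = \frac{40}{n}$)
$I - R{\left(162,116 \right)} = -33233 - \frac{40}{116} = -33233 - 40 \cdot \frac{1}{116} = -33233 - \frac{10}{29} = - \frac{963767}{29}$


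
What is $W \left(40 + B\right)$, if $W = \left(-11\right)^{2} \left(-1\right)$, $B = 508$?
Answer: $-66308$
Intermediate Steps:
$W = -121$ ($W = 121 \left(-1\right) = -121$)
$W \left(40 + B\right) = - 121 \left(40 + 508\right) = \left(-121\right) 548 = -66308$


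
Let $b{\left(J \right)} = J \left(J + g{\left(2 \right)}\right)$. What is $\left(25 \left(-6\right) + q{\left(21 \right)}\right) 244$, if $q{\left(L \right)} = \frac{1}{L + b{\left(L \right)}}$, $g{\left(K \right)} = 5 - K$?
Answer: $- \frac{19214756}{525} \approx -36600.0$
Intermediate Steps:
$b{\left(J \right)} = J \left(3 + J\right)$ ($b{\left(J \right)} = J \left(J + \left(5 - 2\right)\right) = J \left(J + 3\right) = J \left(3 + J\right)$)
$q{\left(L \right)} = \frac{1}{L + L \left(3 + L\right)}$
$\left(25 \left(-6\right) + q{\left(21 \right)}\right) 244 = \left(25 \left(-6\right) + \frac{1}{21 \left(4 + 21\right)}\right) 244 = \left(-150 + \frac{1}{21 \cdot 25}\right) 244 = \left(-150 + \frac{1}{21} \cdot \frac{1}{25}\right) 244 = \left(-150 + \frac{1}{525}\right) 244 = \left(- \frac{78749}{525}\right) 244 = - \frac{19214756}{525}$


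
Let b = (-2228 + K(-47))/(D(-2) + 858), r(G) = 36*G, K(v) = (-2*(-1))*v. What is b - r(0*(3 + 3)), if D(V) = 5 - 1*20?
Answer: -774/281 ≈ -2.7544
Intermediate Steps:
K(v) = 2*v
D(V) = -15 (D(V) = 5 - 20 = -15)
b = -774/281 (b = (-2228 + 2*(-47))/(-15 + 858) = (-2228 - 94)/843 = -2322*1/843 = -774/281 ≈ -2.7544)
b - r(0*(3 + 3)) = -774/281 - 36*0*(3 + 3) = -774/281 - 36*0*6 = -774/281 - 36*0 = -774/281 - 1*0 = -774/281 + 0 = -774/281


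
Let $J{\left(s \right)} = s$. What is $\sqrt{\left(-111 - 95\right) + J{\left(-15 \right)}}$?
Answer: $i \sqrt{221} \approx 14.866 i$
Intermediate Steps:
$\sqrt{\left(-111 - 95\right) + J{\left(-15 \right)}} = \sqrt{\left(-111 - 95\right) - 15} = \sqrt{-206 - 15} = \sqrt{-221} = i \sqrt{221}$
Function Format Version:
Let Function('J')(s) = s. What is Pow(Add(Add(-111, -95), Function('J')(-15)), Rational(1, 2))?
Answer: Mul(I, Pow(221, Rational(1, 2))) ≈ Mul(14.866, I)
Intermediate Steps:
Pow(Add(Add(-111, -95), Function('J')(-15)), Rational(1, 2)) = Pow(Add(Add(-111, -95), -15), Rational(1, 2)) = Pow(Add(-206, -15), Rational(1, 2)) = Pow(-221, Rational(1, 2)) = Mul(I, Pow(221, Rational(1, 2)))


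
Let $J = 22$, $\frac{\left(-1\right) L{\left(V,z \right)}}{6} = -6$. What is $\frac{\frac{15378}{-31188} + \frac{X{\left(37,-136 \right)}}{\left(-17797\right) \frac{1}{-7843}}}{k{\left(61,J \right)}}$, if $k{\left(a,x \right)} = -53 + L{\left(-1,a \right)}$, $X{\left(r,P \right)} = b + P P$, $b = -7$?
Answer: $- \frac{753712348235}{1572649702} \approx -479.26$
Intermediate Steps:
$L{\left(V,z \right)} = 36$ ($L{\left(V,z \right)} = \left(-6\right) \left(-6\right) = 36$)
$X{\left(r,P \right)} = -7 + P^{2}$ ($X{\left(r,P \right)} = -7 + P P = -7 + P^{2}$)
$k{\left(a,x \right)} = -17$ ($k{\left(a,x \right)} = -53 + 36 = -17$)
$\frac{\frac{15378}{-31188} + \frac{X{\left(37,-136 \right)}}{\left(-17797\right) \frac{1}{-7843}}}{k{\left(61,J \right)}} = \frac{\frac{15378}{-31188} + \frac{-7 + \left(-136\right)^{2}}{\left(-17797\right) \frac{1}{-7843}}}{-17} = \left(15378 \left(- \frac{1}{31188}\right) + \frac{-7 + 18496}{\left(-17797\right) \left(- \frac{1}{7843}\right)}\right) \left(- \frac{1}{17}\right) = \left(- \frac{2563}{5198} + \frac{18489}{\frac{17797}{7843}}\right) \left(- \frac{1}{17}\right) = \left(- \frac{2563}{5198} + 18489 \cdot \frac{7843}{17797}\right) \left(- \frac{1}{17}\right) = \left(- \frac{2563}{5198} + \frac{145009227}{17797}\right) \left(- \frac{1}{17}\right) = \frac{753712348235}{92508806} \left(- \frac{1}{17}\right) = - \frac{753712348235}{1572649702}$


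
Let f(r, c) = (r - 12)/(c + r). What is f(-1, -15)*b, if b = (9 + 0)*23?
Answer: 2691/16 ≈ 168.19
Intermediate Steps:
f(r, c) = (-12 + r)/(c + r)
b = 207 (b = 9*23 = 207)
f(-1, -15)*b = ((-12 - 1)/(-15 - 1))*207 = (-13/(-16))*207 = -1/16*(-13)*207 = (13/16)*207 = 2691/16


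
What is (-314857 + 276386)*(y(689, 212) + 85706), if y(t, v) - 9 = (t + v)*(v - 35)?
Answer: -9432781432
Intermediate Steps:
y(t, v) = 9 + (-35 + v)*(t + v) (y(t, v) = 9 + (t + v)*(v - 35) = 9 + (t + v)*(-35 + v) = 9 + (-35 + v)*(t + v))
(-314857 + 276386)*(y(689, 212) + 85706) = (-314857 + 276386)*((9 + 212² - 35*689 - 35*212 + 689*212) + 85706) = -38471*((9 + 44944 - 24115 - 7420 + 146068) + 85706) = -38471*(159486 + 85706) = -38471*245192 = -9432781432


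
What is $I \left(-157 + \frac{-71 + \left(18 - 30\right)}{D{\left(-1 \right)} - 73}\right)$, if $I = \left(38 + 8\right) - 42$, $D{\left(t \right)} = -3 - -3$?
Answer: $- \frac{45512}{73} \approx -623.45$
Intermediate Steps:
$D{\left(t \right)} = 0$ ($D{\left(t \right)} = -3 + 3 = 0$)
$I = 4$ ($I = 46 - 42 = 4$)
$I \left(-157 + \frac{-71 + \left(18 - 30\right)}{D{\left(-1 \right)} - 73}\right) = 4 \left(-157 + \frac{-71 + \left(18 - 30\right)}{0 - 73}\right) = 4 \left(-157 + \frac{-71 + \left(18 - 30\right)}{-73}\right) = 4 \left(-157 + \left(-71 - 12\right) \left(- \frac{1}{73}\right)\right) = 4 \left(-157 - - \frac{83}{73}\right) = 4 \left(-157 + \frac{83}{73}\right) = 4 \left(- \frac{11378}{73}\right) = - \frac{45512}{73}$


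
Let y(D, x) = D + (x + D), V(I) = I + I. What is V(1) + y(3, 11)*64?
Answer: 1090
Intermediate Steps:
V(I) = 2*I
y(D, x) = x + 2*D (y(D, x) = D + (D + x) = x + 2*D)
V(1) + y(3, 11)*64 = 2*1 + (11 + 2*3)*64 = 2 + (11 + 6)*64 = 2 + 17*64 = 2 + 1088 = 1090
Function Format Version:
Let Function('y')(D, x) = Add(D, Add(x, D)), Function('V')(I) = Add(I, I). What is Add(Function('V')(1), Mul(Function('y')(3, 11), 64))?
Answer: 1090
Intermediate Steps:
Function('V')(I) = Mul(2, I)
Function('y')(D, x) = Add(x, Mul(2, D)) (Function('y')(D, x) = Add(D, Add(D, x)) = Add(x, Mul(2, D)))
Add(Function('V')(1), Mul(Function('y')(3, 11), 64)) = Add(Mul(2, 1), Mul(Add(11, Mul(2, 3)), 64)) = Add(2, Mul(Add(11, 6), 64)) = Add(2, Mul(17, 64)) = Add(2, 1088) = 1090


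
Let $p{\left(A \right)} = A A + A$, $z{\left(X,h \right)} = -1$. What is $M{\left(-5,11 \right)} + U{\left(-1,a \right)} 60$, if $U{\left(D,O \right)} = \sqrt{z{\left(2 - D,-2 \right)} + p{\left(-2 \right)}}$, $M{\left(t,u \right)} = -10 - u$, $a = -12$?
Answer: $39$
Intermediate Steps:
$p{\left(A \right)} = A + A^{2}$ ($p{\left(A \right)} = A^{2} + A = A + A^{2}$)
$U{\left(D,O \right)} = 1$ ($U{\left(D,O \right)} = \sqrt{-1 - 2 \left(1 - 2\right)} = \sqrt{-1 - -2} = \sqrt{-1 + 2} = \sqrt{1} = 1$)
$M{\left(-5,11 \right)} + U{\left(-1,a \right)} 60 = \left(-10 - 11\right) + 1 \cdot 60 = \left(-10 - 11\right) + 60 = -21 + 60 = 39$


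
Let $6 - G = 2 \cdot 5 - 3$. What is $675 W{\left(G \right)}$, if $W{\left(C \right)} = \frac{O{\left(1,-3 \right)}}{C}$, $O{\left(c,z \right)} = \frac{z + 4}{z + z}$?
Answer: $\frac{225}{2} \approx 112.5$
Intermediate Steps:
$O{\left(c,z \right)} = \frac{4 + z}{2 z}$
$G = -1$ ($G = 6 - \left(2 \cdot 5 - 3\right) = 6 - \left(10 - 3\right) = 6 - 7 = -1$)
$W{\left(C \right)} = - \frac{1}{6 C}$ ($W{\left(C \right)} = \frac{\frac{1}{2} \frac{1}{-3} \left(4 - 3\right)}{C} = \frac{\frac{1}{2} \left(- \frac{1}{3}\right) 1}{C} = - \frac{1}{6 C}$)
$675 W{\left(G \right)} = 675 \left(- \frac{1}{6 \left(-1\right)}\right) = 675 \left(\left(- \frac{1}{6}\right) \left(-1\right)\right) = 675 \cdot \frac{1}{6} = \frac{225}{2}$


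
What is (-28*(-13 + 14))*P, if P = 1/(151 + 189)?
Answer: -7/85 ≈ -0.082353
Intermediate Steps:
P = 1/340 ≈ 0.0029412
(-28*(-13 + 14))*P = -28*(-13 + 14)*(1/340) = -28*1*(1/340) = -28*1/340 = -7/85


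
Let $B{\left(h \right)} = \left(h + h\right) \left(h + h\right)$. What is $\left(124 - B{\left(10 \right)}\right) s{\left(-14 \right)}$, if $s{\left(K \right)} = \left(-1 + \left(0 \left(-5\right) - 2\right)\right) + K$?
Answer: $4692$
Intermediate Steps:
$B{\left(h \right)} = 4 h^{2}$ ($B{\left(h \right)} = 2 h 2 h = 4 h^{2}$)
$s{\left(K \right)} = -3 + K$ ($s{\left(K \right)} = \left(-1 + \left(0 - 2\right)\right) + K = \left(-1 - 2\right) + K = -3 + K$)
$\left(124 - B{\left(10 \right)}\right) s{\left(-14 \right)} = \left(124 - 4 \cdot 10^{2}\right) \left(-3 - 14\right) = \left(124 - 4 \cdot 100\right) \left(-17\right) = \left(124 - 400\right) \left(-17\right) = \left(-276\right) \left(-17\right) = 4692$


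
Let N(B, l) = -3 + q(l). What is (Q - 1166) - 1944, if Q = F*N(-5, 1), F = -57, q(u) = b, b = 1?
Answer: -2996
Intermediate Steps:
q(u) = 1
N(B, l) = -2 (N(B, l) = -3 + 1 = -2)
Q = 114 (Q = -57*(-2) = 114)
(Q - 1166) - 1944 = (114 - 1166) - 1944 = -1052 - 1944 = -2996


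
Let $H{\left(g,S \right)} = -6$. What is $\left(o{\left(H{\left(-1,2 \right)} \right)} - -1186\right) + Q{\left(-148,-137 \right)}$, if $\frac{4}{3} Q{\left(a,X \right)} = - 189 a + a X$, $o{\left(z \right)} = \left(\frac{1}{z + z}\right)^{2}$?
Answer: $\frac{5381569}{144} \approx 37372.0$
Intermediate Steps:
$o{\left(z \right)} = \frac{1}{4 z^{2}}$ ($o{\left(z \right)} = \left(\frac{1}{2 z}\right)^{2} = \frac{1}{4 z^{2}}$)
$Q{\left(a,X \right)} = - \frac{567 a}{4} + \frac{3 X a}{4}$ ($Q{\left(a,X \right)} = \frac{3 \left(- 189 a + a X\right)}{4} = \frac{3 \left(- 189 a + X a\right)}{4} = - \frac{567 a}{4} + \frac{3 X a}{4}$)
$\left(o{\left(H{\left(-1,2 \right)} \right)} - -1186\right) + Q{\left(-148,-137 \right)} = \left(\frac{1}{4 \cdot 36} - -1186\right) + \frac{3}{4} \left(-148\right) \left(-189 - 137\right) = \left(\frac{1}{4} \cdot \frac{1}{36} + 1186\right) + \frac{3}{4} \left(-148\right) \left(-326\right) = \left(\frac{1}{144} + 1186\right) + 36186 = \frac{170785}{144} + 36186 = \frac{5381569}{144}$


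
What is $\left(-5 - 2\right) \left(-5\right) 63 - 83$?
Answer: $2122$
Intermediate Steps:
$\left(-5 - 2\right) \left(-5\right) 63 - 83 = \left(-7\right) \left(-5\right) 63 - 83 = 35 \cdot 63 - 83 = 2205 - 83 = 2122$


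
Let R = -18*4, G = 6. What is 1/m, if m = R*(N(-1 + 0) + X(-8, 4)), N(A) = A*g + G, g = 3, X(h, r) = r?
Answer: -1/504 ≈ -0.0019841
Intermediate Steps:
R = -72
N(A) = 6 + 3*A (N(A) = A*3 + 6 = 3*A + 6 = 6 + 3*A)
m = -504 (m = -72*((6 + 3*(-1 + 0)) + 4) = -72*((6 + 3*(-1)) + 4) = -72*((6 - 3) + 4) = -72*(3 + 4) = -72*7 = -504)
1/m = 1/(-504) = -1/504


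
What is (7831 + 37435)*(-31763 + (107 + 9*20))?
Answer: -1424792616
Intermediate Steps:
(7831 + 37435)*(-31763 + (107 + 9*20)) = 45266*(-31763 + (107 + 180)) = 45266*(-31763 + 287) = 45266*(-31476) = -1424792616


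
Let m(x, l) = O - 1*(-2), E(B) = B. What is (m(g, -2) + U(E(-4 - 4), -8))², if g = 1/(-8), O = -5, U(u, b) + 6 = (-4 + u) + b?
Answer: 841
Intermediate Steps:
U(u, b) = -10 + b + u (U(u, b) = -6 + ((-4 + u) + b) = -6 + (-4 + b + u) = -10 + b + u)
g = -⅛ ≈ -0.12500
m(x, l) = -3 (m(x, l) = -5 - 1*(-2) = -5 + 2 = -3)
(m(g, -2) + U(E(-4 - 4), -8))² = (-3 + (-10 - 8 + (-4 - 4)))² = (-3 + (-10 - 8 - 8))² = (-3 - 26)² = (-29)² = 841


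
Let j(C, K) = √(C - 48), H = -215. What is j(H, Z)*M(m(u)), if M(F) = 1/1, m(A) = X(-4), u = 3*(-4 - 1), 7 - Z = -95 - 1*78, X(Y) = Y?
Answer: I*√263 ≈ 16.217*I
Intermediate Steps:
Z = 180 (Z = 7 - (-95 - 1*78) = 7 - (-95 - 78) = 7 - 1*(-173) = 7 + 173 = 180)
u = -15 (u = 3*(-5) = -15)
m(A) = -4
j(C, K) = √(-48 + C)
M(F) = 1
j(H, Z)*M(m(u)) = √(-48 - 215)*1 = √(-263)*1 = (I*√263)*1 = I*√263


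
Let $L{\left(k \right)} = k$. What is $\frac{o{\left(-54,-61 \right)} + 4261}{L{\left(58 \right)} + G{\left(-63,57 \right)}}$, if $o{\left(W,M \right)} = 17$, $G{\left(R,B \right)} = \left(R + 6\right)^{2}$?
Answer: $\frac{4278}{3307} \approx 1.2936$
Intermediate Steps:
$G{\left(R,B \right)} = \left(6 + R\right)^{2}$
$\frac{o{\left(-54,-61 \right)} + 4261}{L{\left(58 \right)} + G{\left(-63,57 \right)}} = \frac{17 + 4261}{58 + \left(6 - 63\right)^{2}} = \frac{4278}{58 + \left(-57\right)^{2}} = \frac{4278}{58 + 3249} = \frac{4278}{3307}$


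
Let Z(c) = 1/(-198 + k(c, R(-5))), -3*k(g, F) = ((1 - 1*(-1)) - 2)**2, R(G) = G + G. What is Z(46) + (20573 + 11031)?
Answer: 6257591/198 ≈ 31604.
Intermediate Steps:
R(G) = 2*G
k(g, F) = 0 (k(g, F) = -((1 - 1*(-1)) - 2)**2/3 = -((1 + 1) - 2)**2/3 = -(2 - 2)**2/3 = -1/3*0**2 = -1/3*0 = 0)
Z(c) = -1/198 (Z(c) = 1/(-198 + 0) = 1/(-198) = -1/198)
Z(46) + (20573 + 11031) = -1/198 + (20573 + 11031) = -1/198 + 31604 = 6257591/198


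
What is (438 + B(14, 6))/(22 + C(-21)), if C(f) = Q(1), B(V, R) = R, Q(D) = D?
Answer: 444/23 ≈ 19.304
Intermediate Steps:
C(f) = 1
(438 + B(14, 6))/(22 + C(-21)) = (438 + 6)/(22 + 1) = 444/23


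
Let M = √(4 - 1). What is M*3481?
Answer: 3481*√3 ≈ 6029.3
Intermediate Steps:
M = √3 ≈ 1.7320
M*3481 = √3*3481 = 3481*√3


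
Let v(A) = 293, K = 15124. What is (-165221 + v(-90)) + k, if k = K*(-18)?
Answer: -437160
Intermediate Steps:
k = -272232 (k = 15124*(-18) = -272232)
(-165221 + v(-90)) + k = (-165221 + 293) - 272232 = -164928 - 272232 = -437160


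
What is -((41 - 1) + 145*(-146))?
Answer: 21130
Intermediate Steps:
-((41 - 1) + 145*(-146)) = -(40 - 21170) = -1*(-21130) = 21130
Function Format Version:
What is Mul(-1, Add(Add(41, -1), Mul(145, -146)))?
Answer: 21130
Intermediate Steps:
Mul(-1, Add(Add(41, -1), Mul(145, -146))) = Mul(-1, Add(40, -21170)) = Mul(-1, -21130) = 21130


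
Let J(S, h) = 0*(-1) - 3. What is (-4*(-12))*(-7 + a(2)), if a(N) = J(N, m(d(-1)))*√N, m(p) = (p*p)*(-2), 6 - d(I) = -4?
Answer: -336 - 144*√2 ≈ -539.65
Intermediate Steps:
d(I) = 10 (d(I) = 6 - 1*(-4) = 6 + 4 = 10)
m(p) = -2*p² (m(p) = p²*(-2) = -2*p²)
J(S, h) = -3 (J(S, h) = 0 - 3 = -3)
a(N) = -3*√N
(-4*(-12))*(-7 + a(2)) = (-4*(-12))*(-7 - 3*√2) = 48*(-7 - 3*√2) = -336 - 144*√2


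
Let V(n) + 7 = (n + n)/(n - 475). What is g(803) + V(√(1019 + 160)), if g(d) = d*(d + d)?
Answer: 144724014074/112223 - 1425*√131/112223 ≈ 1.2896e+6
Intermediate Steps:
V(n) = -7 + 2*n/(-475 + n) (V(n) = -7 + (n + n)/(n - 475) = -7 + (2*n)/(-475 + n) = -7 + 2*n/(-475 + n))
g(d) = 2*d² (g(d) = d*(2*d) = 2*d²)
g(803) + V(√(1019 + 160)) = 2*803² + 5*(665 - √(1019 + 160))/(-475 + √(1019 + 160)) = 2*644809 + 5*(665 - √1179)/(-475 + √1179) = 1289618 + 5*(665 - 3*√131)/(-475 + 3*√131)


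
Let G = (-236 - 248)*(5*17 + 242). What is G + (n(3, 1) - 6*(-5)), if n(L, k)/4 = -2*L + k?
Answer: -158258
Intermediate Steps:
n(L, k) = -8*L + 4*k (n(L, k) = 4*(-2*L + k) = 4*(k - 2*L) = -8*L + 4*k)
G = -158268 (G = -484*(85 + 242) = -484*327 = -158268)
G + (n(3, 1) - 6*(-5)) = -158268 + ((-8*3 + 4*1) - 6*(-5)) = -158268 + ((-24 + 4) + 30) = -158268 + (-20 + 30) = -158268 + 10 = -158258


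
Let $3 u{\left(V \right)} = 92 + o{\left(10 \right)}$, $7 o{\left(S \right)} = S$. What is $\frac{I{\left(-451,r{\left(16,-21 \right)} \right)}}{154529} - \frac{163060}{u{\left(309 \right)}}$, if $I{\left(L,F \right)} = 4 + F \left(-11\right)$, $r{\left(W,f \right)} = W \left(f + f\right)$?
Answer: $- \frac{88190439426}{16843661} \approx -5235.8$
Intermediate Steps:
$o{\left(S \right)} = \frac{S}{7}$
$r{\left(W,f \right)} = 2 W f$ ($r{\left(W,f \right)} = W 2 f = 2 W f$)
$I{\left(L,F \right)} = 4 - 11 F$
$u{\left(V \right)} = \frac{218}{7}$ ($u{\left(V \right)} = \frac{92 + \frac{1}{7} \cdot 10}{3} = \frac{92 + \frac{10}{7}}{3} = \frac{1}{3} \cdot \frac{654}{7} = \frac{218}{7}$)
$\frac{I{\left(-451,r{\left(16,-21 \right)} \right)}}{154529} - \frac{163060}{u{\left(309 \right)}} = \frac{4 - 11 \cdot 2 \cdot 16 \left(-21\right)}{154529} - \frac{163060}{\frac{218}{7}} = \left(4 - -7392\right) \frac{1}{154529} - \frac{570710}{109} = \left(4 + 7392\right) \frac{1}{154529} - \frac{570710}{109} = 7396 \cdot \frac{1}{154529} - \frac{570710}{109} = \frac{7396}{154529} - \frac{570710}{109} = - \frac{88190439426}{16843661}$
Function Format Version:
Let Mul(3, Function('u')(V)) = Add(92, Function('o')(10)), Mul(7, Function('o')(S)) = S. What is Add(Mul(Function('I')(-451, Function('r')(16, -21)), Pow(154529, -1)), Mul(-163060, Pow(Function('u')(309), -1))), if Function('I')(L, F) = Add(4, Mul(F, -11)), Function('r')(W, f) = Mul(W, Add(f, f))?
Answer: Rational(-88190439426, 16843661) ≈ -5235.8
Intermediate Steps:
Function('o')(S) = Mul(Rational(1, 7), S)
Function('r')(W, f) = Mul(2, W, f) (Function('r')(W, f) = Mul(W, Mul(2, f)) = Mul(2, W, f))
Function('I')(L, F) = Add(4, Mul(-11, F))
Function('u')(V) = Rational(218, 7) (Function('u')(V) = Mul(Rational(1, 3), Add(92, Mul(Rational(1, 7), 10))) = Mul(Rational(1, 3), Add(92, Rational(10, 7))) = Mul(Rational(1, 3), Rational(654, 7)) = Rational(218, 7))
Add(Mul(Function('I')(-451, Function('r')(16, -21)), Pow(154529, -1)), Mul(-163060, Pow(Function('u')(309), -1))) = Add(Mul(Add(4, Mul(-11, Mul(2, 16, -21))), Pow(154529, -1)), Mul(-163060, Pow(Rational(218, 7), -1))) = Add(Mul(Add(4, Mul(-11, -672)), Rational(1, 154529)), Mul(-163060, Rational(7, 218))) = Add(Mul(Add(4, 7392), Rational(1, 154529)), Rational(-570710, 109)) = Add(Mul(7396, Rational(1, 154529)), Rational(-570710, 109)) = Add(Rational(7396, 154529), Rational(-570710, 109)) = Rational(-88190439426, 16843661)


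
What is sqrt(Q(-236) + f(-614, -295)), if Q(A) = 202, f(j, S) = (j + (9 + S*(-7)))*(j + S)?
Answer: I*sqrt(1326938) ≈ 1151.9*I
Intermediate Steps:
f(j, S) = (S + j)*(9 + j - 7*S) (f(j, S) = (j + (9 - 7*S))*(S + j) = (9 + j - 7*S)*(S + j) = (S + j)*(9 + j - 7*S))
sqrt(Q(-236) + f(-614, -295)) = sqrt(202 + ((-614)**2 - 7*(-295)**2 + 9*(-295) + 9*(-614) - 6*(-295)*(-614))) = sqrt(202 + (376996 - 7*87025 - 2655 - 5526 - 1086780)) = sqrt(202 + (376996 - 609175 - 2655 - 5526 - 1086780)) = sqrt(202 - 1327140) = sqrt(-1326938) = I*sqrt(1326938)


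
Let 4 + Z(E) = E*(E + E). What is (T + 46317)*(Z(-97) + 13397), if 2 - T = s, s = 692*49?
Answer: 399770721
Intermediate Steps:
Z(E) = -4 + 2*E**2 (Z(E) = -4 + E*(E + E) = -4 + E*(2*E) = -4 + 2*E**2)
s = 33908
T = -33906 (T = 2 - 1*33908 = 2 - 33908 = -33906)
(T + 46317)*(Z(-97) + 13397) = (-33906 + 46317)*((-4 + 2*(-97)**2) + 13397) = 12411*((-4 + 2*9409) + 13397) = 12411*((-4 + 18818) + 13397) = 12411*(18814 + 13397) = 12411*32211 = 399770721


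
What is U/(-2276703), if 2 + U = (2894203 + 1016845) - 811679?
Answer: -3099367/2276703 ≈ -1.3613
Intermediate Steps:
U = 3099367 (U = -2 + ((2894203 + 1016845) - 811679) = -2 + (3911048 - 811679) = -2 + 3099369 = 3099367)
U/(-2276703) = 3099367/(-2276703) = 3099367*(-1/2276703) = -3099367/2276703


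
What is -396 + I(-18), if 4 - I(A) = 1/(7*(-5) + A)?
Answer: -20775/53 ≈ -391.98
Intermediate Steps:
I(A) = 4 - 1/(-35 + A) (I(A) = 4 - 1/(7*(-5) + A) = 4 - 1/(-35 + A))
-396 + I(-18) = -396 + (-141 + 4*(-18))/(-35 - 18) = -396 + (-141 - 72)/(-53) = -396 - 1/53*(-213) = -396 + 213/53 = -20775/53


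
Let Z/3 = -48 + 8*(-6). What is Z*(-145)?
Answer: 41760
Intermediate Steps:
Z = -288 (Z = 3*(-48 + 8*(-6)) = 3*(-48 - 48) = 3*(-96) = -288)
Z*(-145) = -288*(-145) = 41760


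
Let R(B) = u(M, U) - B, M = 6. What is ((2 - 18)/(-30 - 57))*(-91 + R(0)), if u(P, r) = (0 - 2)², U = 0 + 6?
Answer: -16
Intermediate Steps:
U = 6
u(P, r) = 4 (u(P, r) = (-2)² = 4)
R(B) = 4 - B
((2 - 18)/(-30 - 57))*(-91 + R(0)) = ((2 - 18)/(-30 - 57))*(-91 + (4 - 1*0)) = (-16/(-87))*(-91 + (4 + 0)) = (-16*(-1/87))*(-91 + 4) = (16/87)*(-87) = -16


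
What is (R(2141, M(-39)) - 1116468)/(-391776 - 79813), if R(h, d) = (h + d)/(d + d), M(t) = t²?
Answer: 1698145997/717286869 ≈ 2.3675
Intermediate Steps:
R(h, d) = (d + h)/(2*d) (R(h, d) = (d + h)/((2*d)) = (d + h)*(1/(2*d)) = (d + h)/(2*d))
(R(2141, M(-39)) - 1116468)/(-391776 - 79813) = (((-39)² + 2141)/(2*((-39)²)) - 1116468)/(-391776 - 79813) = ((½)*(1521 + 2141)/1521 - 1116468)/(-471589) = ((½)*(1/1521)*3662 - 1116468)*(-1/471589) = (1831/1521 - 1116468)*(-1/471589) = -1698145997/1521*(-1/471589) = 1698145997/717286869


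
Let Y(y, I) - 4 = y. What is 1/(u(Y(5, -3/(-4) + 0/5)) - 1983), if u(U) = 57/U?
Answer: -3/5930 ≈ -0.00050590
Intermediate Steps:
Y(y, I) = 4 + y
1/(u(Y(5, -3/(-4) + 0/5)) - 1983) = 1/(57/(4 + 5) - 1983) = 1/(57/9 - 1983) = 1/(57*(⅑) - 1983) = 1/(19/3 - 1983) = 1/(-5930/3) = -3/5930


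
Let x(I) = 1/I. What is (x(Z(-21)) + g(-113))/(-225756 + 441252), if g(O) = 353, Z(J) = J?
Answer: 1853/1131354 ≈ 0.0016379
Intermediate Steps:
(x(Z(-21)) + g(-113))/(-225756 + 441252) = (1/(-21) + 353)/(-225756 + 441252) = (-1/21 + 353)/215496 = (7412/21)*(1/215496) = 1853/1131354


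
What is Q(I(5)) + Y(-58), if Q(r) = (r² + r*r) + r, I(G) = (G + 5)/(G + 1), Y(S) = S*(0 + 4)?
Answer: -2023/9 ≈ -224.78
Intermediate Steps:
Y(S) = 4*S (Y(S) = S*4 = 4*S)
I(G) = (5 + G)/(1 + G)
Q(r) = r + 2*r² (Q(r) = (r² + r²) + r = 2*r² + r = r + 2*r²)
Q(I(5)) + Y(-58) = ((5 + 5)/(1 + 5))*(1 + 2*((5 + 5)/(1 + 5))) + 4*(-58) = (10/6)*(1 + 2*(10/6)) - 232 = ((⅙)*10)*(1 + 2*((⅙)*10)) - 232 = 5*(1 + 2*(5/3))/3 - 232 = 5*(1 + 10/3)/3 - 232 = (5/3)*(13/3) - 232 = 65/9 - 232 = -2023/9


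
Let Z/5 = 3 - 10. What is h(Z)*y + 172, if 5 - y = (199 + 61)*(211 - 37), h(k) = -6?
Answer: 271582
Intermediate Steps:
Z = -35 (Z = 5*(3 - 10) = 5*(-7) = -35)
y = -45235 (y = 5 - (199 + 61)*(211 - 37) = 5 - 260*174 = 5 - 1*45240 = 5 - 45240 = -45235)
h(Z)*y + 172 = -6*(-45235) + 172 = 271410 + 172 = 271582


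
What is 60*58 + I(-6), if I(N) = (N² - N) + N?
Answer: 3516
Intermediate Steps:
I(N) = N²
60*58 + I(-6) = 60*58 + (-6)² = 3480 + 36 = 3516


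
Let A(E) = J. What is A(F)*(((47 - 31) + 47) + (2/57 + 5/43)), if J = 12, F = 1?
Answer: 619136/817 ≈ 757.82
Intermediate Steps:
A(E) = 12
A(F)*(((47 - 31) + 47) + (2/57 + 5/43)) = 12*(((47 - 31) + 47) + (2/57 + 5/43)) = 12*((16 + 47) + (2*(1/57) + 5*(1/43))) = 12*(63 + (2/57 + 5/43)) = 12*(63 + 371/2451) = 12*(154784/2451) = 619136/817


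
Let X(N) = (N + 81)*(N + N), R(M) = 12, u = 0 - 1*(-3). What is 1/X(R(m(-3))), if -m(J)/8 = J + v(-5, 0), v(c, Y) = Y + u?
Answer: 1/2232 ≈ 0.00044803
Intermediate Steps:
u = 3 (u = 0 + 3 = 3)
v(c, Y) = 3 + Y (v(c, Y) = Y + 3 = 3 + Y)
m(J) = -24 - 8*J (m(J) = -8*(J + (3 + 0)) = -8*(J + 3) = -8*(3 + J) = -24 - 8*J)
X(N) = 2*N*(81 + N) (X(N) = (81 + N)*(2*N) = 2*N*(81 + N))
1/X(R(m(-3))) = 1/(2*12*(81 + 12)) = 1/(2*12*93) = 1/2232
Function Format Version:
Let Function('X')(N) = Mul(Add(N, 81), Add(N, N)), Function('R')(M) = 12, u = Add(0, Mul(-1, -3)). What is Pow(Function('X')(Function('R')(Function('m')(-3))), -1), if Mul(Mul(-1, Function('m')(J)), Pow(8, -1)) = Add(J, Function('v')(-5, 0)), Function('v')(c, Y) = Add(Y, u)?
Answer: Rational(1, 2232) ≈ 0.00044803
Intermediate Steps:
u = 3 (u = Add(0, 3) = 3)
Function('v')(c, Y) = Add(3, Y) (Function('v')(c, Y) = Add(Y, 3) = Add(3, Y))
Function('m')(J) = Add(-24, Mul(-8, J)) (Function('m')(J) = Mul(-8, Add(J, Add(3, 0))) = Mul(-8, Add(J, 3)) = Mul(-8, Add(3, J)) = Add(-24, Mul(-8, J)))
Function('X')(N) = Mul(2, N, Add(81, N)) (Function('X')(N) = Mul(Add(81, N), Mul(2, N)) = Mul(2, N, Add(81, N)))
Pow(Function('X')(Function('R')(Function('m')(-3))), -1) = Pow(Mul(2, 12, Add(81, 12)), -1) = Pow(Mul(2, 12, 93), -1) = Pow(2232, -1) = Rational(1, 2232)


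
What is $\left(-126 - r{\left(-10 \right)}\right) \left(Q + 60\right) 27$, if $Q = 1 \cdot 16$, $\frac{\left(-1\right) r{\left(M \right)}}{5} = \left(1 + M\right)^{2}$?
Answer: $572508$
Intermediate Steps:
$r{\left(M \right)} = - 5 \left(1 + M\right)^{2}$
$Q = 16$
$\left(-126 - r{\left(-10 \right)}\right) \left(Q + 60\right) 27 = \left(-126 - - 5 \left(1 - 10\right)^{2}\right) \left(16 + 60\right) 27 = \left(-126 - - 5 \left(-9\right)^{2}\right) 76 \cdot 27 = \left(-126 - \left(-5\right) 81\right) 2052 = \left(-126 - -405\right) 2052 = \left(-126 + 405\right) 2052 = 279 \cdot 2052 = 572508$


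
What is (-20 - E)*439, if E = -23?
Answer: 1317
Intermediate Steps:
(-20 - E)*439 = (-20 - 1*(-23))*439 = (-20 + 23)*439 = 3*439 = 1317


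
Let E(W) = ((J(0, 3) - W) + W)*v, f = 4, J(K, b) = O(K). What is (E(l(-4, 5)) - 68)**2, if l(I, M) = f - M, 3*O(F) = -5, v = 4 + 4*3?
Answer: 80656/9 ≈ 8961.8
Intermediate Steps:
v = 16 (v = 4 + 12 = 16)
O(F) = -5/3 (O(F) = (1/3)*(-5) = -5/3)
J(K, b) = -5/3
l(I, M) = 4 - M
E(W) = -80/3 (E(W) = ((-5/3 - W) + W)*16 = -5/3*16 = -80/3)
(E(l(-4, 5)) - 68)**2 = (-80/3 - 68)**2 = (-284/3)**2 = 80656/9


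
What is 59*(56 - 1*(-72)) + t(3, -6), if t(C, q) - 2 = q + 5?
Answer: 7553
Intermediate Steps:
t(C, q) = 7 + q (t(C, q) = 2 + (q + 5) = 2 + (5 + q) = 7 + q)
59*(56 - 1*(-72)) + t(3, -6) = 59*(56 - 1*(-72)) + (7 - 6) = 59*(56 + 72) + 1 = 59*128 + 1 = 7552 + 1 = 7553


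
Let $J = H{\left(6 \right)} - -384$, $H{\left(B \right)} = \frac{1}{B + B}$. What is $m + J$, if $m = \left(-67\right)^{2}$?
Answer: $\frac{58477}{12} \approx 4873.1$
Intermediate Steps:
$m = 4489$
$H{\left(B \right)} = \frac{1}{2 B}$
$J = \frac{4609}{12}$ ($J = \frac{1}{2 \cdot 6} - -384 = \frac{1}{2} \cdot \frac{1}{6} + 384 = \frac{1}{12} + 384 = \frac{4609}{12} \approx 384.08$)
$m + J = 4489 + \frac{4609}{12} = \frac{58477}{12}$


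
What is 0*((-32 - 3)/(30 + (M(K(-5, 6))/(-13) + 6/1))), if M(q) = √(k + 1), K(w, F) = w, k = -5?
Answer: 0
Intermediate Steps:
M(q) = 2*I (M(q) = √(-5 + 1) = √(-4) = 2*I)
0*((-32 - 3)/(30 + (M(K(-5, 6))/(-13) + 6/1))) = 0*((-32 - 3)/(30 + ((2*I)/(-13) + 6/1))) = 0*(-35/(30 + ((2*I)*(-1/13) + 6*1))) = 0*(-35/(30 + (-2*I/13 + 6))) = 0*(-35/(30 + (6 - 2*I/13))) = 0*(-35*169*(36 + 2*I/13)/219028) = 0*(-5915*(36 + 2*I/13)/219028) = 0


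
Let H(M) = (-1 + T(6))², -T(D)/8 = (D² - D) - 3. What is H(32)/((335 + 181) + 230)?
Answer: 47089/746 ≈ 63.122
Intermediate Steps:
T(D) = 24 - 8*D² + 8*D (T(D) = -8*((D² - D) - 3) = -8*(-3 + D² - D) = 24 - 8*D² + 8*D)
H(M) = 47089 (H(M) = (-1 + (24 - 8*6² + 8*6))² = (-1 + (24 - 8*36 + 48))² = (-1 + (24 - 288 + 48))² = (-1 - 216)² = (-217)² = 47089)
H(32)/((335 + 181) + 230) = 47089/((335 + 181) + 230) = 47089/(516 + 230) = 47089/746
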